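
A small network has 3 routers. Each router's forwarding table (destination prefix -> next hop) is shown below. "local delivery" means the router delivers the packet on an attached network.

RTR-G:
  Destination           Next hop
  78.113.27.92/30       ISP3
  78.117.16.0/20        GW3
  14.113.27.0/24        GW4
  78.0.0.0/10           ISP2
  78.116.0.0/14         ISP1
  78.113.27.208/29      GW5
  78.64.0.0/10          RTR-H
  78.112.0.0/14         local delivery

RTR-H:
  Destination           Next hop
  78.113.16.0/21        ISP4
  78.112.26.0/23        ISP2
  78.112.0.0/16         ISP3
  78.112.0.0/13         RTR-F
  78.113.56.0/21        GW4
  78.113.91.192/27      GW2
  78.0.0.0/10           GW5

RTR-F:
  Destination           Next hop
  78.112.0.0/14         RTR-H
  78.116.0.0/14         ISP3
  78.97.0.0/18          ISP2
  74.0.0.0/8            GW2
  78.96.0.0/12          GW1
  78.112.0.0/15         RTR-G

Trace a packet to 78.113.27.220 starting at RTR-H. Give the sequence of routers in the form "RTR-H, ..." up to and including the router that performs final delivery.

RTR-H, RTR-F, RTR-G

At RTR-H: longest match for 78.113.27.220 is 78.112.0.0/13 -> RTR-F
At RTR-F: longest match for 78.113.27.220 is 78.112.0.0/15 -> RTR-G
At RTR-G: longest match for 78.113.27.220 is 78.112.0.0/14 -> local delivery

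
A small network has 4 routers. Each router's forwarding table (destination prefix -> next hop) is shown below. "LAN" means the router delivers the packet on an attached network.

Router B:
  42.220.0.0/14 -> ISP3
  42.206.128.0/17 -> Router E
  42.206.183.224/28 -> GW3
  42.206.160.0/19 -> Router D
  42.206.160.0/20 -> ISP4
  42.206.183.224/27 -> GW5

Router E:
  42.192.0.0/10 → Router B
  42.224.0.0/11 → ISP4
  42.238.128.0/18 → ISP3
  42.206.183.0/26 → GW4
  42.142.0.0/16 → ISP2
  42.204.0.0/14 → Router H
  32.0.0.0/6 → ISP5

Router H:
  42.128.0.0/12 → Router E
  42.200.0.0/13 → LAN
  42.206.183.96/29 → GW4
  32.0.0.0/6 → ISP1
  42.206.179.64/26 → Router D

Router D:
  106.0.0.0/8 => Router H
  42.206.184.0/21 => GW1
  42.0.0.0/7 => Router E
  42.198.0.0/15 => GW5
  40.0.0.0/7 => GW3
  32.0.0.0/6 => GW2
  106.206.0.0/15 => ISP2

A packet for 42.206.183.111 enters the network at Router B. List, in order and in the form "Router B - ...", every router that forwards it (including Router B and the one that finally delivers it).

Router B - Router D - Router E - Router H

At Router B: longest match for 42.206.183.111 is 42.206.160.0/19 -> Router D
At Router D: longest match for 42.206.183.111 is 42.0.0.0/7 -> Router E
At Router E: longest match for 42.206.183.111 is 42.204.0.0/14 -> Router H
At Router H: longest match for 42.206.183.111 is 42.200.0.0/13 -> LAN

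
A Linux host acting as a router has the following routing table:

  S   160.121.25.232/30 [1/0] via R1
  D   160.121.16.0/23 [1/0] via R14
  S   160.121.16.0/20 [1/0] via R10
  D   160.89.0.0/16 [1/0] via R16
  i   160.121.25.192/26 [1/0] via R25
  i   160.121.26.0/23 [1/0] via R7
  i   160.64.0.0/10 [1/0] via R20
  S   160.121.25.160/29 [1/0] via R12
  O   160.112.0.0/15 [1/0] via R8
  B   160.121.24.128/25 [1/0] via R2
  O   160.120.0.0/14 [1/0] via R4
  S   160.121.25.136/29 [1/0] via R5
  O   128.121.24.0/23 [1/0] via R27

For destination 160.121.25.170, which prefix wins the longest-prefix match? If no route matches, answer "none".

160.121.16.0/20

Entries matching 160.121.25.170:
  160.64.0.0/10 (160.64.0.0 - 160.127.255.255)
  160.120.0.0/14 (160.120.0.0 - 160.123.255.255)
  160.121.16.0/20 (160.121.16.0 - 160.121.31.255)
Most specific is 160.121.16.0/20.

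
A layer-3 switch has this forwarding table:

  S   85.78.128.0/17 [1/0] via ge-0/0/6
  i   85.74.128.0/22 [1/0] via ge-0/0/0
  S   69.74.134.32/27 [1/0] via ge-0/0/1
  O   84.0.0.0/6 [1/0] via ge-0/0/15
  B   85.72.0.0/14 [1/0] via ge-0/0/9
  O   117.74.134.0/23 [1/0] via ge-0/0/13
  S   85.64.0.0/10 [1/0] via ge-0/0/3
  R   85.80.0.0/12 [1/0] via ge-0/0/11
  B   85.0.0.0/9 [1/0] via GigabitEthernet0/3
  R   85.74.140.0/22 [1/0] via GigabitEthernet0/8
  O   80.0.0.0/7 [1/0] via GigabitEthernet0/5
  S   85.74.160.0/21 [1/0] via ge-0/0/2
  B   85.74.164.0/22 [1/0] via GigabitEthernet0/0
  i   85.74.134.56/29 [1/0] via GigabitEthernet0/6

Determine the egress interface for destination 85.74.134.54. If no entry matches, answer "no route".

Routes whose prefix contains 85.74.134.54:
  84.0.0.0/6 (84.0.0.0 - 87.255.255.255) -> ge-0/0/15
  85.0.0.0/9 (85.0.0.0 - 85.127.255.255) -> GigabitEthernet0/3
  85.64.0.0/10 (85.64.0.0 - 85.127.255.255) -> ge-0/0/3
  85.72.0.0/14 (85.72.0.0 - 85.75.255.255) -> ge-0/0/9
More-specific entries that do NOT match:
  85.74.134.56/29 (85.74.134.56 - 85.74.134.63) does not contain 85.74.134.54
  69.74.134.32/27 (69.74.134.32 - 69.74.134.63) does not contain 85.74.134.54
  117.74.134.0/23 (117.74.134.0 - 117.74.135.255) does not contain 85.74.134.54
  85.74.128.0/22 (85.74.128.0 - 85.74.131.255) does not contain 85.74.134.54
  85.74.140.0/22 (85.74.140.0 - 85.74.143.255) does not contain 85.74.134.54
  85.74.164.0/22 (85.74.164.0 - 85.74.167.255) does not contain 85.74.134.54
  85.74.160.0/21 (85.74.160.0 - 85.74.167.255) does not contain 85.74.134.54
  85.78.128.0/17 (85.78.128.0 - 85.78.255.255) does not contain 85.74.134.54
Longest matching prefix is /14 -> interface ge-0/0/9.

ge-0/0/9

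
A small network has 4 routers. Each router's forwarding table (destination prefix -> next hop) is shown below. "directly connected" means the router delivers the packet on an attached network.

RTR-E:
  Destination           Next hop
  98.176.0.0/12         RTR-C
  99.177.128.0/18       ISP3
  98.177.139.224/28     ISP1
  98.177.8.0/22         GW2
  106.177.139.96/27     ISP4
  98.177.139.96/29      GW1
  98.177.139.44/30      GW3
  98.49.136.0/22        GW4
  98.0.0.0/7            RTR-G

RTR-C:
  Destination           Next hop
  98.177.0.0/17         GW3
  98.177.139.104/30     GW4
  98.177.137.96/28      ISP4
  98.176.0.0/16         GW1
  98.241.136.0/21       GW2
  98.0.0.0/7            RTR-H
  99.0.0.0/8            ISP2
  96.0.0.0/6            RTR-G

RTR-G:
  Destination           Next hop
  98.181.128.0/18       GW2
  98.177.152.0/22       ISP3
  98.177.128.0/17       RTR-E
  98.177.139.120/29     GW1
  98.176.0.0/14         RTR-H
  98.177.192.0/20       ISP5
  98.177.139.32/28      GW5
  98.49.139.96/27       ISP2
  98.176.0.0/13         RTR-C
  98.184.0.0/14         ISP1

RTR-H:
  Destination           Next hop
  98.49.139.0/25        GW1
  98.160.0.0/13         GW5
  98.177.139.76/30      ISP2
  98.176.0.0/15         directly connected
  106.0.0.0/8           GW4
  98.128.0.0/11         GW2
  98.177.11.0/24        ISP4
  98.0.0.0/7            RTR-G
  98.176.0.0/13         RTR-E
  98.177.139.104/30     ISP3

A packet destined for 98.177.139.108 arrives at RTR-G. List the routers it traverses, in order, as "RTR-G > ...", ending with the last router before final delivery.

RTR-G > RTR-E > RTR-C > RTR-H

At RTR-G: longest match for 98.177.139.108 is 98.177.128.0/17 -> RTR-E
At RTR-E: longest match for 98.177.139.108 is 98.176.0.0/12 -> RTR-C
At RTR-C: longest match for 98.177.139.108 is 98.0.0.0/7 -> RTR-H
At RTR-H: longest match for 98.177.139.108 is 98.176.0.0/15 -> directly connected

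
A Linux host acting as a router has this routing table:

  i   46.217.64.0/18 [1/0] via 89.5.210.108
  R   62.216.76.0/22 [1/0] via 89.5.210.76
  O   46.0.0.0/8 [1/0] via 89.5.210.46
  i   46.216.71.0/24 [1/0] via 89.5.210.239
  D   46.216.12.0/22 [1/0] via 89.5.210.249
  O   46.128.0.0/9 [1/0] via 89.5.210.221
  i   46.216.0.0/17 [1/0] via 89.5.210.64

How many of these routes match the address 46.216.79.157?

3

Prefixes containing 46.216.79.157:
  46.0.0.0/8 (46.0.0.0 - 46.255.255.255)
  46.128.0.0/9 (46.128.0.0 - 46.255.255.255)
  46.216.0.0/17 (46.216.0.0 - 46.216.127.255)
Total matching entries: 3.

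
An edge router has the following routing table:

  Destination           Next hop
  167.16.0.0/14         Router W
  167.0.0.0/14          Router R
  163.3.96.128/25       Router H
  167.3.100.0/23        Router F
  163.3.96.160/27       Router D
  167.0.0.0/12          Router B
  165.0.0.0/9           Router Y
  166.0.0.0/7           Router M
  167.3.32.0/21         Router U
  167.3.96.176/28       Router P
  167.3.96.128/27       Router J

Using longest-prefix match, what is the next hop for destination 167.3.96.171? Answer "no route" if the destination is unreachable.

Router R

Routes whose prefix contains 167.3.96.171:
  166.0.0.0/7 (166.0.0.0 - 167.255.255.255) -> Router M
  167.0.0.0/12 (167.0.0.0 - 167.15.255.255) -> Router B
  167.0.0.0/14 (167.0.0.0 - 167.3.255.255) -> Router R
More-specific entries that do NOT match:
  167.3.96.176/28 (167.3.96.176 - 167.3.96.191) does not contain 167.3.96.171
  163.3.96.160/27 (163.3.96.160 - 163.3.96.191) does not contain 167.3.96.171
  167.3.96.128/27 (167.3.96.128 - 167.3.96.159) does not contain 167.3.96.171
  163.3.96.128/25 (163.3.96.128 - 163.3.96.255) does not contain 167.3.96.171
  167.3.100.0/23 (167.3.100.0 - 167.3.101.255) does not contain 167.3.96.171
  167.3.32.0/21 (167.3.32.0 - 167.3.39.255) does not contain 167.3.96.171
Longest matching prefix is /14 -> next hop Router R.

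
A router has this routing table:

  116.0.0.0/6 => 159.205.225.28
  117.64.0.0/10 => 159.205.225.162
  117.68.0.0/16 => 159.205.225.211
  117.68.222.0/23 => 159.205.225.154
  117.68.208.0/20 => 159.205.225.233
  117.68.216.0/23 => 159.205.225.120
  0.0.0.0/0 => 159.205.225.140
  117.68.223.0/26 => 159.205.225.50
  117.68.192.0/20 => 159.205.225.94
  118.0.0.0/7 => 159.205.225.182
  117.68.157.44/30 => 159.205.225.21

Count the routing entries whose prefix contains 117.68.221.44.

5

Prefixes containing 117.68.221.44:
  0.0.0.0/0 (default, matches everything)
  116.0.0.0/6 (116.0.0.0 - 119.255.255.255)
  117.64.0.0/10 (117.64.0.0 - 117.127.255.255)
  117.68.0.0/16 (117.68.0.0 - 117.68.255.255)
  117.68.208.0/20 (117.68.208.0 - 117.68.223.255)
Total matching entries: 5.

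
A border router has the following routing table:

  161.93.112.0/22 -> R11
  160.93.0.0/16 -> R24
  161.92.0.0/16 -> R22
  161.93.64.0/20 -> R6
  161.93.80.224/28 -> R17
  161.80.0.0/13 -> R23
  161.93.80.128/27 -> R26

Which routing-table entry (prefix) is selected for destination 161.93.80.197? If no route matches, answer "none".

161.93.80.197 is outside every listed prefix and there is no default route.

none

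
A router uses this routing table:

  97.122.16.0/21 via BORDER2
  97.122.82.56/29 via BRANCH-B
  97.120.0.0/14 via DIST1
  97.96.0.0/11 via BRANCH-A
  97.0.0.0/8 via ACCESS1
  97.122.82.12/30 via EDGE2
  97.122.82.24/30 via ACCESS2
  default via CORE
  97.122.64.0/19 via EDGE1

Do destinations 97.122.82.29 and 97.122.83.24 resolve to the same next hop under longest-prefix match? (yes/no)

97.122.82.29: longest match 97.122.64.0/19 -> EDGE1
97.122.83.24: longest match 97.122.64.0/19 -> EDGE1

yes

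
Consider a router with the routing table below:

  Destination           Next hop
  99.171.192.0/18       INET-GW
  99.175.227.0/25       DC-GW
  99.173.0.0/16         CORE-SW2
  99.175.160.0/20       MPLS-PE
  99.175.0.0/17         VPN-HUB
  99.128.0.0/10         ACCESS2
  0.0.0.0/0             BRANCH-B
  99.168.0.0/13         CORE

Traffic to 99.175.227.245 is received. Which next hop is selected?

Routes whose prefix contains 99.175.227.245:
  0.0.0.0/0 (default, matches everything) -> BRANCH-B
  99.128.0.0/10 (99.128.0.0 - 99.191.255.255) -> ACCESS2
  99.168.0.0/13 (99.168.0.0 - 99.175.255.255) -> CORE
More-specific entries that do NOT match:
  99.175.227.0/25 (99.175.227.0 - 99.175.227.127) does not contain 99.175.227.245
  99.175.160.0/20 (99.175.160.0 - 99.175.175.255) does not contain 99.175.227.245
  99.171.192.0/18 (99.171.192.0 - 99.171.255.255) does not contain 99.175.227.245
  99.175.0.0/17 (99.175.0.0 - 99.175.127.255) does not contain 99.175.227.245
  99.173.0.0/16 (99.173.0.0 - 99.173.255.255) does not contain 99.175.227.245
Longest matching prefix is /13 -> next hop CORE.

CORE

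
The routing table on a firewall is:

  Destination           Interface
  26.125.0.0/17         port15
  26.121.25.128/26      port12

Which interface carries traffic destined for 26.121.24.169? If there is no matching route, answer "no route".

no route

No entry's prefix contains 26.121.24.169; there is no default route.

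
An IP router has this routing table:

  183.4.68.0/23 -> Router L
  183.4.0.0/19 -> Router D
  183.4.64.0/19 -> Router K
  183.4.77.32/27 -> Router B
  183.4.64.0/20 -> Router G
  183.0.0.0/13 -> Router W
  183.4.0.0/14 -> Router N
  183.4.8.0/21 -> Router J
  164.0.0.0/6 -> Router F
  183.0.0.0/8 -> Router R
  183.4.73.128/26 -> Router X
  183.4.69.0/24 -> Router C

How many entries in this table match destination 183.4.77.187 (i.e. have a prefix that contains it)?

Prefixes containing 183.4.77.187:
  183.0.0.0/8 (183.0.0.0 - 183.255.255.255)
  183.0.0.0/13 (183.0.0.0 - 183.7.255.255)
  183.4.0.0/14 (183.4.0.0 - 183.7.255.255)
  183.4.64.0/19 (183.4.64.0 - 183.4.95.255)
  183.4.64.0/20 (183.4.64.0 - 183.4.79.255)
Total matching entries: 5.

5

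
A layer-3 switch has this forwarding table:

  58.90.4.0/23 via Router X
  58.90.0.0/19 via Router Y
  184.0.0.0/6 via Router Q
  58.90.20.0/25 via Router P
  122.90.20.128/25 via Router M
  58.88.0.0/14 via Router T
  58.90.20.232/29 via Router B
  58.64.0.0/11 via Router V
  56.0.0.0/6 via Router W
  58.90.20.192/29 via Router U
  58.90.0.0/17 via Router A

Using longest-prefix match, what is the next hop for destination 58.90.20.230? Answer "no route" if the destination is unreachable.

Router Y

Routes whose prefix contains 58.90.20.230:
  56.0.0.0/6 (56.0.0.0 - 59.255.255.255) -> Router W
  58.64.0.0/11 (58.64.0.0 - 58.95.255.255) -> Router V
  58.88.0.0/14 (58.88.0.0 - 58.91.255.255) -> Router T
  58.90.0.0/17 (58.90.0.0 - 58.90.127.255) -> Router A
  58.90.0.0/19 (58.90.0.0 - 58.90.31.255) -> Router Y
More-specific entries that do NOT match:
  58.90.20.232/29 (58.90.20.232 - 58.90.20.239) does not contain 58.90.20.230
  58.90.20.192/29 (58.90.20.192 - 58.90.20.199) does not contain 58.90.20.230
  58.90.20.0/25 (58.90.20.0 - 58.90.20.127) does not contain 58.90.20.230
  122.90.20.128/25 (122.90.20.128 - 122.90.20.255) does not contain 58.90.20.230
  58.90.4.0/23 (58.90.4.0 - 58.90.5.255) does not contain 58.90.20.230
Longest matching prefix is /19 -> next hop Router Y.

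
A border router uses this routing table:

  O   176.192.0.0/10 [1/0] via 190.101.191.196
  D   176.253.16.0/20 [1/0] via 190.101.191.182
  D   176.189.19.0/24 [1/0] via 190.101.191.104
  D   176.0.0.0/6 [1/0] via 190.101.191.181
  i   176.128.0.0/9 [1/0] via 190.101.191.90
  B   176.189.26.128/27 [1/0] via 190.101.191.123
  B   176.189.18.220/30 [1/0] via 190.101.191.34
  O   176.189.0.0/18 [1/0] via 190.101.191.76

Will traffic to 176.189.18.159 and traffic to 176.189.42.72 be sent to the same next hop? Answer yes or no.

176.189.18.159: longest match 176.189.0.0/18 -> 190.101.191.76
176.189.42.72: longest match 176.189.0.0/18 -> 190.101.191.76

yes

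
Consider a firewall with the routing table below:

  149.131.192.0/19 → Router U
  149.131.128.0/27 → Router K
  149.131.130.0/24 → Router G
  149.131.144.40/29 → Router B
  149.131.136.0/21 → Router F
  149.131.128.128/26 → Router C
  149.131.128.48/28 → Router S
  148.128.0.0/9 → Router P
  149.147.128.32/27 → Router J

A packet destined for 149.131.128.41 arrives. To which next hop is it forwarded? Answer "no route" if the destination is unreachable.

No entry's prefix contains 149.131.128.41; there is no default route.

no route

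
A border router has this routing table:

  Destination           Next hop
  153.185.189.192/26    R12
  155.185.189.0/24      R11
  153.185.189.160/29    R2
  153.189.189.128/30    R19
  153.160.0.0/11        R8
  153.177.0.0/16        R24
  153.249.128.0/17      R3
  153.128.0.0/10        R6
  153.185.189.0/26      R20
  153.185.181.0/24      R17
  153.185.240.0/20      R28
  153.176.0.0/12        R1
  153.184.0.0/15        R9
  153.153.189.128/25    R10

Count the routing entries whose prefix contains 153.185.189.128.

Prefixes containing 153.185.189.128:
  153.128.0.0/10 (153.128.0.0 - 153.191.255.255)
  153.160.0.0/11 (153.160.0.0 - 153.191.255.255)
  153.176.0.0/12 (153.176.0.0 - 153.191.255.255)
  153.184.0.0/15 (153.184.0.0 - 153.185.255.255)
Total matching entries: 4.

4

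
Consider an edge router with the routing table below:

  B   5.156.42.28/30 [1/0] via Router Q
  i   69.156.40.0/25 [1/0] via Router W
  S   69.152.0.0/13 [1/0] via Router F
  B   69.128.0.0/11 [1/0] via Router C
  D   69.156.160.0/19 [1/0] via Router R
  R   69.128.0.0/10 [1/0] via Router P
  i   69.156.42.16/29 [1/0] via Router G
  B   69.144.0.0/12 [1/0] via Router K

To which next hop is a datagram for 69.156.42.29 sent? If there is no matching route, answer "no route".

Routes whose prefix contains 69.156.42.29:
  69.128.0.0/10 (69.128.0.0 - 69.191.255.255) -> Router P
  69.128.0.0/11 (69.128.0.0 - 69.159.255.255) -> Router C
  69.144.0.0/12 (69.144.0.0 - 69.159.255.255) -> Router K
  69.152.0.0/13 (69.152.0.0 - 69.159.255.255) -> Router F
More-specific entries that do NOT match:
  5.156.42.28/30 (5.156.42.28 - 5.156.42.31) does not contain 69.156.42.29
  69.156.42.16/29 (69.156.42.16 - 69.156.42.23) does not contain 69.156.42.29
  69.156.40.0/25 (69.156.40.0 - 69.156.40.127) does not contain 69.156.42.29
  69.156.160.0/19 (69.156.160.0 - 69.156.191.255) does not contain 69.156.42.29
Longest matching prefix is /13 -> next hop Router F.

Router F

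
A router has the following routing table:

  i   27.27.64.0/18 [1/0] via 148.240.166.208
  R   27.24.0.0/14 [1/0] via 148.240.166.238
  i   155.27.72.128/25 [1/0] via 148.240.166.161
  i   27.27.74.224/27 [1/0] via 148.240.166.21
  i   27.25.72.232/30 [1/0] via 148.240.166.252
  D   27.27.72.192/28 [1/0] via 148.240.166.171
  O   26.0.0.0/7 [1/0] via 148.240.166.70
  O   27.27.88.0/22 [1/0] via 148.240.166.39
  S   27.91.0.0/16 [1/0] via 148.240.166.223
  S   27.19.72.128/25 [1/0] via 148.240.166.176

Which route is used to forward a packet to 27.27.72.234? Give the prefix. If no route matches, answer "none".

Entries matching 27.27.72.234:
  26.0.0.0/7 (26.0.0.0 - 27.255.255.255)
  27.24.0.0/14 (27.24.0.0 - 27.27.255.255)
  27.27.64.0/18 (27.27.64.0 - 27.27.127.255)
Most specific is 27.27.64.0/18.

27.27.64.0/18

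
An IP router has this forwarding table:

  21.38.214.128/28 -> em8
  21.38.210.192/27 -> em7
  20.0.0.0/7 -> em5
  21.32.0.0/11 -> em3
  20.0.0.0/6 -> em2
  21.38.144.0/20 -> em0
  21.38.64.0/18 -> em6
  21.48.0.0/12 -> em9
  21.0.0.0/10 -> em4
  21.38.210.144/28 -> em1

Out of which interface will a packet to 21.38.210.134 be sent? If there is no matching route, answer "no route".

em3

Routes whose prefix contains 21.38.210.134:
  20.0.0.0/6 (20.0.0.0 - 23.255.255.255) -> em2
  20.0.0.0/7 (20.0.0.0 - 21.255.255.255) -> em5
  21.0.0.0/10 (21.0.0.0 - 21.63.255.255) -> em4
  21.32.0.0/11 (21.32.0.0 - 21.63.255.255) -> em3
More-specific entries that do NOT match:
  21.38.214.128/28 (21.38.214.128 - 21.38.214.143) does not contain 21.38.210.134
  21.38.210.144/28 (21.38.210.144 - 21.38.210.159) does not contain 21.38.210.134
  21.38.210.192/27 (21.38.210.192 - 21.38.210.223) does not contain 21.38.210.134
  21.38.144.0/20 (21.38.144.0 - 21.38.159.255) does not contain 21.38.210.134
  21.38.64.0/18 (21.38.64.0 - 21.38.127.255) does not contain 21.38.210.134
  21.48.0.0/12 (21.48.0.0 - 21.63.255.255) does not contain 21.38.210.134
Longest matching prefix is /11 -> interface em3.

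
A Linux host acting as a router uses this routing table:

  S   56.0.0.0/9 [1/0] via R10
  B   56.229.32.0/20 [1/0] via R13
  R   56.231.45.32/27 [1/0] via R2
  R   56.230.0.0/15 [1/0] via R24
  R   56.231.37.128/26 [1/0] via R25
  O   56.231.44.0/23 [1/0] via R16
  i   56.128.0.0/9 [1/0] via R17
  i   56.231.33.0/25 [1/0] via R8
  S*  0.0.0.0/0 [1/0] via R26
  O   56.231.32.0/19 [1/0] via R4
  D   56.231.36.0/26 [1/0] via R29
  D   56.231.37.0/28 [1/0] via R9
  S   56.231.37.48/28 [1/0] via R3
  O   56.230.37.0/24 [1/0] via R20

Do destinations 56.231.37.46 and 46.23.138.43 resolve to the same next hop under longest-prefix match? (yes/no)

56.231.37.46: longest match 56.231.32.0/19 -> R4
46.23.138.43: longest match 0.0.0.0/0 -> R26

no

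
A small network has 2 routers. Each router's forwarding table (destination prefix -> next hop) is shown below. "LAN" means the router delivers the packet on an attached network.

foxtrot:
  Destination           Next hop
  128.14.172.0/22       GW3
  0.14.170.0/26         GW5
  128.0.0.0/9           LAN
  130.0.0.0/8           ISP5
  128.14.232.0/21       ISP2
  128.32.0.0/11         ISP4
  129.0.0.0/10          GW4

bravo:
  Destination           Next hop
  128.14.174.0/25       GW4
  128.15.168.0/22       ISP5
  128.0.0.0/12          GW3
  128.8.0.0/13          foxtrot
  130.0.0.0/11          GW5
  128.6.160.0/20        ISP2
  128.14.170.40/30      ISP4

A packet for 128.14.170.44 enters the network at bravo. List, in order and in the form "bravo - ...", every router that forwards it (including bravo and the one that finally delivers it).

At bravo: longest match for 128.14.170.44 is 128.8.0.0/13 -> foxtrot
At foxtrot: longest match for 128.14.170.44 is 128.0.0.0/9 -> LAN

bravo - foxtrot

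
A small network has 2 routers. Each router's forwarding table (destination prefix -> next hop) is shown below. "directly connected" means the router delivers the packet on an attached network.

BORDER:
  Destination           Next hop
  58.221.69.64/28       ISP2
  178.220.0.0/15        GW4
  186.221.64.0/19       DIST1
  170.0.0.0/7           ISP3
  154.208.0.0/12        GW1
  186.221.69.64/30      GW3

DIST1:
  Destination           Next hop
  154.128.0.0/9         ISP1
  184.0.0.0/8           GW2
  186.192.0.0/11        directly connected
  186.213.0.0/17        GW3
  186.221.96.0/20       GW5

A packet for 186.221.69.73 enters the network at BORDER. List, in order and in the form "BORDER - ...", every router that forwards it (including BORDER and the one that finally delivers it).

BORDER - DIST1

At BORDER: longest match for 186.221.69.73 is 186.221.64.0/19 -> DIST1
At DIST1: longest match for 186.221.69.73 is 186.192.0.0/11 -> directly connected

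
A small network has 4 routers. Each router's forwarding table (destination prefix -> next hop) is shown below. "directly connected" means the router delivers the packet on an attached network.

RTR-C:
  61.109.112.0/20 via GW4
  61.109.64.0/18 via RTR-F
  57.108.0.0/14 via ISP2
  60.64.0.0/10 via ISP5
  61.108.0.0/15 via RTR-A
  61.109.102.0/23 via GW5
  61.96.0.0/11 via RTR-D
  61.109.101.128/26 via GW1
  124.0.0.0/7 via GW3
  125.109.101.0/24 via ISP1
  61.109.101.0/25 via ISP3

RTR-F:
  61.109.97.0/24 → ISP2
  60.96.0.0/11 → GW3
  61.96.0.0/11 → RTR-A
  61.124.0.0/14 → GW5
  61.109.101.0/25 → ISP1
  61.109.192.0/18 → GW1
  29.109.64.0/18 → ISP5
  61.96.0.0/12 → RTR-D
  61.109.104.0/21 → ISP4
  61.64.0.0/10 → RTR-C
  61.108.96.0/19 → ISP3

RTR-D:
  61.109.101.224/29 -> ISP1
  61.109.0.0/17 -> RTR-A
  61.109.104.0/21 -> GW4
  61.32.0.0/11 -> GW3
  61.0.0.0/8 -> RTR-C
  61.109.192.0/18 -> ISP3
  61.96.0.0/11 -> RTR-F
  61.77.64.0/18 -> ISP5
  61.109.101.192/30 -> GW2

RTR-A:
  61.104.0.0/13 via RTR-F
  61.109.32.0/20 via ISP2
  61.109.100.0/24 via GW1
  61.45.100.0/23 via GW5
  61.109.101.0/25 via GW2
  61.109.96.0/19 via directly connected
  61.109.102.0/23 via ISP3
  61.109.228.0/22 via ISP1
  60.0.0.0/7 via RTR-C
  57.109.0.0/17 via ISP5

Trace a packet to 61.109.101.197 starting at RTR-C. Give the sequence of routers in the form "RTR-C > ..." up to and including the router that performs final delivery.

RTR-C > RTR-F > RTR-D > RTR-A

At RTR-C: longest match for 61.109.101.197 is 61.109.64.0/18 -> RTR-F
At RTR-F: longest match for 61.109.101.197 is 61.96.0.0/12 -> RTR-D
At RTR-D: longest match for 61.109.101.197 is 61.109.0.0/17 -> RTR-A
At RTR-A: longest match for 61.109.101.197 is 61.109.96.0/19 -> directly connected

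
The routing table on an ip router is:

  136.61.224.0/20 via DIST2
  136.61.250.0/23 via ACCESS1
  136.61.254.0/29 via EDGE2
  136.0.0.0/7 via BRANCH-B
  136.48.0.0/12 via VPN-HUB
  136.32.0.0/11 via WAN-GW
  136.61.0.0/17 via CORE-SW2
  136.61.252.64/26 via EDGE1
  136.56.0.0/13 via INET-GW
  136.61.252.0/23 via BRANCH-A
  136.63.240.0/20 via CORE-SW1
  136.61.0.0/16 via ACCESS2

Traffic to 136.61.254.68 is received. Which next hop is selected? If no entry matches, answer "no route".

Routes whose prefix contains 136.61.254.68:
  136.0.0.0/7 (136.0.0.0 - 137.255.255.255) -> BRANCH-B
  136.32.0.0/11 (136.32.0.0 - 136.63.255.255) -> WAN-GW
  136.48.0.0/12 (136.48.0.0 - 136.63.255.255) -> VPN-HUB
  136.56.0.0/13 (136.56.0.0 - 136.63.255.255) -> INET-GW
  136.61.0.0/16 (136.61.0.0 - 136.61.255.255) -> ACCESS2
More-specific entries that do NOT match:
  136.61.254.0/29 (136.61.254.0 - 136.61.254.7) does not contain 136.61.254.68
  136.61.252.64/26 (136.61.252.64 - 136.61.252.127) does not contain 136.61.254.68
  136.61.250.0/23 (136.61.250.0 - 136.61.251.255) does not contain 136.61.254.68
  136.61.252.0/23 (136.61.252.0 - 136.61.253.255) does not contain 136.61.254.68
  136.61.224.0/20 (136.61.224.0 - 136.61.239.255) does not contain 136.61.254.68
  136.63.240.0/20 (136.63.240.0 - 136.63.255.255) does not contain 136.61.254.68
  136.61.0.0/17 (136.61.0.0 - 136.61.127.255) does not contain 136.61.254.68
Longest matching prefix is /16 -> next hop ACCESS2.

ACCESS2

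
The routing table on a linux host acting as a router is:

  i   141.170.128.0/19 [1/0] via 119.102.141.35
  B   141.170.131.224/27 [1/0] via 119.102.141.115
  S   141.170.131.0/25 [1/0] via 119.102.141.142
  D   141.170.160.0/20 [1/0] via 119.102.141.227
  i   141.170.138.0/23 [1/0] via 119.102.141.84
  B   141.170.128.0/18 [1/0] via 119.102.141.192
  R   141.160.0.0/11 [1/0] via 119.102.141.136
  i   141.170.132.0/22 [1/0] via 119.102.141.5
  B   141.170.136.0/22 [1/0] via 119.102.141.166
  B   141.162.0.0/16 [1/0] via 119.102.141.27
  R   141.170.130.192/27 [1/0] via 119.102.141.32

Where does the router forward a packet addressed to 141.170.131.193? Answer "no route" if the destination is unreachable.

119.102.141.35

Routes whose prefix contains 141.170.131.193:
  141.160.0.0/11 (141.160.0.0 - 141.191.255.255) -> 119.102.141.136
  141.170.128.0/18 (141.170.128.0 - 141.170.191.255) -> 119.102.141.192
  141.170.128.0/19 (141.170.128.0 - 141.170.159.255) -> 119.102.141.35
More-specific entries that do NOT match:
  141.170.131.224/27 (141.170.131.224 - 141.170.131.255) does not contain 141.170.131.193
  141.170.130.192/27 (141.170.130.192 - 141.170.130.223) does not contain 141.170.131.193
  141.170.131.0/25 (141.170.131.0 - 141.170.131.127) does not contain 141.170.131.193
  141.170.138.0/23 (141.170.138.0 - 141.170.139.255) does not contain 141.170.131.193
  141.170.132.0/22 (141.170.132.0 - 141.170.135.255) does not contain 141.170.131.193
  141.170.136.0/22 (141.170.136.0 - 141.170.139.255) does not contain 141.170.131.193
  141.170.160.0/20 (141.170.160.0 - 141.170.175.255) does not contain 141.170.131.193
Longest matching prefix is /19 -> next hop 119.102.141.35.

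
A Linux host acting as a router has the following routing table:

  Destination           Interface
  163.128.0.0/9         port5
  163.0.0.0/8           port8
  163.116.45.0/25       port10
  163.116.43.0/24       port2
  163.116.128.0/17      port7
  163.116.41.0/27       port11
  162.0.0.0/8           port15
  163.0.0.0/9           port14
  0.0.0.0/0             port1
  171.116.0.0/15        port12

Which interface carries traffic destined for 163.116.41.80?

Routes whose prefix contains 163.116.41.80:
  0.0.0.0/0 (default, matches everything) -> port1
  163.0.0.0/8 (163.0.0.0 - 163.255.255.255) -> port8
  163.0.0.0/9 (163.0.0.0 - 163.127.255.255) -> port14
More-specific entries that do NOT match:
  163.116.41.0/27 (163.116.41.0 - 163.116.41.31) does not contain 163.116.41.80
  163.116.45.0/25 (163.116.45.0 - 163.116.45.127) does not contain 163.116.41.80
  163.116.43.0/24 (163.116.43.0 - 163.116.43.255) does not contain 163.116.41.80
  163.116.128.0/17 (163.116.128.0 - 163.116.255.255) does not contain 163.116.41.80
  171.116.0.0/15 (171.116.0.0 - 171.117.255.255) does not contain 163.116.41.80
Longest matching prefix is /9 -> interface port14.

port14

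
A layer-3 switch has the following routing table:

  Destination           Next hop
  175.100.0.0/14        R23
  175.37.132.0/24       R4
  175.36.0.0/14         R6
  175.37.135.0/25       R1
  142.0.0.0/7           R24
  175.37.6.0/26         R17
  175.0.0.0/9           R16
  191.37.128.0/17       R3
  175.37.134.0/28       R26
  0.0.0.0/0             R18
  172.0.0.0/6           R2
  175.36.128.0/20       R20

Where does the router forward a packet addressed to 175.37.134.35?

Routes whose prefix contains 175.37.134.35:
  0.0.0.0/0 (default, matches everything) -> R18
  172.0.0.0/6 (172.0.0.0 - 175.255.255.255) -> R2
  175.0.0.0/9 (175.0.0.0 - 175.127.255.255) -> R16
  175.36.0.0/14 (175.36.0.0 - 175.39.255.255) -> R6
More-specific entries that do NOT match:
  175.37.134.0/28 (175.37.134.0 - 175.37.134.15) does not contain 175.37.134.35
  175.37.6.0/26 (175.37.6.0 - 175.37.6.63) does not contain 175.37.134.35
  175.37.135.0/25 (175.37.135.0 - 175.37.135.127) does not contain 175.37.134.35
  175.37.132.0/24 (175.37.132.0 - 175.37.132.255) does not contain 175.37.134.35
  175.36.128.0/20 (175.36.128.0 - 175.36.143.255) does not contain 175.37.134.35
  191.37.128.0/17 (191.37.128.0 - 191.37.255.255) does not contain 175.37.134.35
Longest matching prefix is /14 -> next hop R6.

R6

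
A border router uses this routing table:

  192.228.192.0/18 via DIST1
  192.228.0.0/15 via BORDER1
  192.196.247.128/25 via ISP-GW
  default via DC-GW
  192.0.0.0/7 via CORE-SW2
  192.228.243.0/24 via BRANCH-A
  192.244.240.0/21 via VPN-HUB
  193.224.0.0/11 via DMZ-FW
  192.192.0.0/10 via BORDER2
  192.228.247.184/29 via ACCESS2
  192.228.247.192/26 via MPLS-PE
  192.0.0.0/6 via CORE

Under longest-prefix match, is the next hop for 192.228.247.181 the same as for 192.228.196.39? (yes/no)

192.228.247.181: longest match 192.228.192.0/18 -> DIST1
192.228.196.39: longest match 192.228.192.0/18 -> DIST1

yes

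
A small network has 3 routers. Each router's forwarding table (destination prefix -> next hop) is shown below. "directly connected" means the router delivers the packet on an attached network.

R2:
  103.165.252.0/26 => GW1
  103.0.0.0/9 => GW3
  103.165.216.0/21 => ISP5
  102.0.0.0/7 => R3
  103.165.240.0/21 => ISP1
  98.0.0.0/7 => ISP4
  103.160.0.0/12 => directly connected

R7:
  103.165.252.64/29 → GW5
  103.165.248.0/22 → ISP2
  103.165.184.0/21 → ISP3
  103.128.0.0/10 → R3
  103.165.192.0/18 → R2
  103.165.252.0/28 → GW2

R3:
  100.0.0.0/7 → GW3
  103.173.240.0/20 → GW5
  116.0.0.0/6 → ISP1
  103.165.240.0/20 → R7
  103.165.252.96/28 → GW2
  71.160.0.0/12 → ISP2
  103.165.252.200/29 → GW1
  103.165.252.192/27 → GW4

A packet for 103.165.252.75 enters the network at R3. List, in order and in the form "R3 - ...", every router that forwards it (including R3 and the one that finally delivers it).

R3 - R7 - R2

At R3: longest match for 103.165.252.75 is 103.165.240.0/20 -> R7
At R7: longest match for 103.165.252.75 is 103.165.192.0/18 -> R2
At R2: longest match for 103.165.252.75 is 103.160.0.0/12 -> directly connected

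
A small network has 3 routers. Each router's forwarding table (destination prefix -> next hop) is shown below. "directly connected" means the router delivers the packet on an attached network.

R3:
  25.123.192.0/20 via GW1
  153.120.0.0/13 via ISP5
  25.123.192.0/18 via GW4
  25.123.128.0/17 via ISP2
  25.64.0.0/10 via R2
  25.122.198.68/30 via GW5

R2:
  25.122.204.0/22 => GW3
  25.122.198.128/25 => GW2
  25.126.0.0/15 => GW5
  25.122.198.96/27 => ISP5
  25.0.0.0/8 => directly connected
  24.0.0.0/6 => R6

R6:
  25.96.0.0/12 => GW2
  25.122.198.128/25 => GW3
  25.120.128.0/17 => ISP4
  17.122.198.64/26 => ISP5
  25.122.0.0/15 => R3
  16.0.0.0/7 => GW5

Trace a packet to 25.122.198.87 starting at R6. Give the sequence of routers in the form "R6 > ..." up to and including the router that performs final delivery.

R6 > R3 > R2

At R6: longest match for 25.122.198.87 is 25.122.0.0/15 -> R3
At R3: longest match for 25.122.198.87 is 25.64.0.0/10 -> R2
At R2: longest match for 25.122.198.87 is 25.0.0.0/8 -> directly connected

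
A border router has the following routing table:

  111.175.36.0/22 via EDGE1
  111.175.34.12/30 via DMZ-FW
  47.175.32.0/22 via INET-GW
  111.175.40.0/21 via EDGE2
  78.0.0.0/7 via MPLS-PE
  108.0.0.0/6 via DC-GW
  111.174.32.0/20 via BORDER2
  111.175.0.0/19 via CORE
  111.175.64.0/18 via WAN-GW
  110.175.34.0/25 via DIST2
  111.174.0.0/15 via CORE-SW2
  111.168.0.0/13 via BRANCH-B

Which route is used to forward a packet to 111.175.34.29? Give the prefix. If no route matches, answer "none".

Entries matching 111.175.34.29:
  108.0.0.0/6 (108.0.0.0 - 111.255.255.255)
  111.168.0.0/13 (111.168.0.0 - 111.175.255.255)
  111.174.0.0/15 (111.174.0.0 - 111.175.255.255)
Most specific is 111.174.0.0/15.

111.174.0.0/15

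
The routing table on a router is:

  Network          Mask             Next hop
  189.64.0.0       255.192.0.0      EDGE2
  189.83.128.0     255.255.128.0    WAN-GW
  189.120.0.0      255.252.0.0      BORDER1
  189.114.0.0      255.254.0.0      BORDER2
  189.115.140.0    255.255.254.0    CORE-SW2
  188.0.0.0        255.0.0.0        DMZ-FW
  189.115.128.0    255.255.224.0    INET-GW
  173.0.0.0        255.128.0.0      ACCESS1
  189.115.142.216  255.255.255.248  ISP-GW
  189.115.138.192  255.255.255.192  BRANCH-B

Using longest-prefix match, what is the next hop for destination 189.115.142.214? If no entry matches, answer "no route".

Routes whose prefix contains 189.115.142.214:
  189.64.0.0/10 (189.64.0.0 - 189.127.255.255) -> EDGE2
  189.114.0.0/15 (189.114.0.0 - 189.115.255.255) -> BORDER2
  189.115.128.0/19 (189.115.128.0 - 189.115.159.255) -> INET-GW
More-specific entries that do NOT match:
  189.115.142.216/29 (189.115.142.216 - 189.115.142.223) does not contain 189.115.142.214
  189.115.138.192/26 (189.115.138.192 - 189.115.138.255) does not contain 189.115.142.214
  189.115.140.0/23 (189.115.140.0 - 189.115.141.255) does not contain 189.115.142.214
Longest matching prefix is /19 -> next hop INET-GW.

INET-GW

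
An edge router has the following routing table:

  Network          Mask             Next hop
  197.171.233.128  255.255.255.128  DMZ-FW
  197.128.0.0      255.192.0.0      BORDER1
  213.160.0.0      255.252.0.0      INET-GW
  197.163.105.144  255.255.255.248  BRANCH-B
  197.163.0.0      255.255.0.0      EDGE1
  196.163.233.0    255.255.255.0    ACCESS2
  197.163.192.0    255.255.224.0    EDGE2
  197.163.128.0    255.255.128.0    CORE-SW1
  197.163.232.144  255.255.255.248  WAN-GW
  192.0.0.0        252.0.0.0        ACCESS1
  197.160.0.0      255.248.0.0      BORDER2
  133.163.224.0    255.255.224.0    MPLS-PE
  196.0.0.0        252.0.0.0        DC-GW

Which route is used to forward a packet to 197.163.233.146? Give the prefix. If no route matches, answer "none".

Entries matching 197.163.233.146:
  196.0.0.0/6 (196.0.0.0 - 199.255.255.255)
  197.128.0.0/10 (197.128.0.0 - 197.191.255.255)
  197.160.0.0/13 (197.160.0.0 - 197.167.255.255)
  197.163.0.0/16 (197.163.0.0 - 197.163.255.255)
  197.163.128.0/17 (197.163.128.0 - 197.163.255.255)
Most specific is 197.163.128.0/17.

197.163.128.0/17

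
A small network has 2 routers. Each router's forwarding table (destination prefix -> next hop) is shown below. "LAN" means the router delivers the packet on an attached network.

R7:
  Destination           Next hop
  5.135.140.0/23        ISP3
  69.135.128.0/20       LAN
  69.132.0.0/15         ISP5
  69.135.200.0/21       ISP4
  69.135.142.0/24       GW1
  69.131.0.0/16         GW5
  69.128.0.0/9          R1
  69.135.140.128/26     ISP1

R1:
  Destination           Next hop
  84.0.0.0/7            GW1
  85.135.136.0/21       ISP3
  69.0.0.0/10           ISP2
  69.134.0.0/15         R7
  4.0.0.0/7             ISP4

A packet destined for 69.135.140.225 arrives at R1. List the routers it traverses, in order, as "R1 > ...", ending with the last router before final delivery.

R1 > R7

At R1: longest match for 69.135.140.225 is 69.134.0.0/15 -> R7
At R7: longest match for 69.135.140.225 is 69.135.128.0/20 -> LAN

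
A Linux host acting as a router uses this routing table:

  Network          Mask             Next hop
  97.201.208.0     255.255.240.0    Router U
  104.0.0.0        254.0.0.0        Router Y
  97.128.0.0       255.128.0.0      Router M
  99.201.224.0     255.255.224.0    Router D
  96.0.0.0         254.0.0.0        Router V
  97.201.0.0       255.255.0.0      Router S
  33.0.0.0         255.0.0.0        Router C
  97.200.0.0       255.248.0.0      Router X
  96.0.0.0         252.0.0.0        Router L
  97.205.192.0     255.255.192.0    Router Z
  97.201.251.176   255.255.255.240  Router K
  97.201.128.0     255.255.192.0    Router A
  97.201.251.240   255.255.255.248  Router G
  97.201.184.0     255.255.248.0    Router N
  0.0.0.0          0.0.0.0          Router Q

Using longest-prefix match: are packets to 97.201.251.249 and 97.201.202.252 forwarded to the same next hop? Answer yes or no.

97.201.251.249: longest match 97.201.0.0/16 -> Router S
97.201.202.252: longest match 97.201.0.0/16 -> Router S

yes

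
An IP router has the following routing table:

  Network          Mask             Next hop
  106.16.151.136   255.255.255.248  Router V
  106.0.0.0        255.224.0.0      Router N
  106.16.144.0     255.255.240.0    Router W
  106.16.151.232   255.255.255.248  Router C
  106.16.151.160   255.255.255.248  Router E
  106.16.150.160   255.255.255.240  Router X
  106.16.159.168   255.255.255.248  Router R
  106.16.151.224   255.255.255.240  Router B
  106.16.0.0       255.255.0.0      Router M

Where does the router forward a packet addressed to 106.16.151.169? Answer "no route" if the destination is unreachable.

Routes whose prefix contains 106.16.151.169:
  106.0.0.0/11 (106.0.0.0 - 106.31.255.255) -> Router N
  106.16.0.0/16 (106.16.0.0 - 106.16.255.255) -> Router M
  106.16.144.0/20 (106.16.144.0 - 106.16.159.255) -> Router W
More-specific entries that do NOT match:
  106.16.151.136/29 (106.16.151.136 - 106.16.151.143) does not contain 106.16.151.169
  106.16.151.232/29 (106.16.151.232 - 106.16.151.239) does not contain 106.16.151.169
  106.16.151.160/29 (106.16.151.160 - 106.16.151.167) does not contain 106.16.151.169
  106.16.159.168/29 (106.16.159.168 - 106.16.159.175) does not contain 106.16.151.169
  106.16.150.160/28 (106.16.150.160 - 106.16.150.175) does not contain 106.16.151.169
  106.16.151.224/28 (106.16.151.224 - 106.16.151.239) does not contain 106.16.151.169
Longest matching prefix is /20 -> next hop Router W.

Router W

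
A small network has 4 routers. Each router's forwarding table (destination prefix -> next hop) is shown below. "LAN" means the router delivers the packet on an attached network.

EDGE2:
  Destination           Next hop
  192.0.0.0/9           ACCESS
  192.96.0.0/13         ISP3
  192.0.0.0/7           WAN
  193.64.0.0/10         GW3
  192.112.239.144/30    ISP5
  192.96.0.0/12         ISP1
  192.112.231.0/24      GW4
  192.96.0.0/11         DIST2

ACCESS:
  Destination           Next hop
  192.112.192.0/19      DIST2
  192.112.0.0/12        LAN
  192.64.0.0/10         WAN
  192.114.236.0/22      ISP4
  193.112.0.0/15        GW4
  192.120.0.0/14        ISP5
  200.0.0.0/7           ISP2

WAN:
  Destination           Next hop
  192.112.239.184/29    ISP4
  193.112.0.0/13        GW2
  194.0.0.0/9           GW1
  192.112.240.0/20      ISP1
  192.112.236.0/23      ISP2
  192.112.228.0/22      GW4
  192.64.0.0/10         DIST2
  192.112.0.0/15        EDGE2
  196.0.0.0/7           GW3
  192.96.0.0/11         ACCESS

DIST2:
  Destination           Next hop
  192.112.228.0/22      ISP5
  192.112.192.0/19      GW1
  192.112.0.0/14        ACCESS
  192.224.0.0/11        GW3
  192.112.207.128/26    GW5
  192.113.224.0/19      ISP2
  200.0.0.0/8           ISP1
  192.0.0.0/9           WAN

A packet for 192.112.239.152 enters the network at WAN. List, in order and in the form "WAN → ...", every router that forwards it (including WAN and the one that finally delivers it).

WAN → EDGE2 → DIST2 → ACCESS

At WAN: longest match for 192.112.239.152 is 192.112.0.0/15 -> EDGE2
At EDGE2: longest match for 192.112.239.152 is 192.96.0.0/11 -> DIST2
At DIST2: longest match for 192.112.239.152 is 192.112.0.0/14 -> ACCESS
At ACCESS: longest match for 192.112.239.152 is 192.112.0.0/12 -> LAN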